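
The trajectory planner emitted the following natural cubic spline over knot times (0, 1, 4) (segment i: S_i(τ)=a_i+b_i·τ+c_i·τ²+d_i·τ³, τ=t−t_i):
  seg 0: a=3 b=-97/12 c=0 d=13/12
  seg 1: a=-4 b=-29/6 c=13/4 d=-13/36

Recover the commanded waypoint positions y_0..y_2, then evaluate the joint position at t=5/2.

y_0=3 y_1=-4 y_2=1
S(5/2) = -165/32

y_0 = S_0(0) = a_0 = 3
y_1 = S_1(0) = a_1 = -4
y_2 = S_1(3) = 1
t_q=5/2 is in segment 1 (τ=3/2); S_1(τ)=-165/32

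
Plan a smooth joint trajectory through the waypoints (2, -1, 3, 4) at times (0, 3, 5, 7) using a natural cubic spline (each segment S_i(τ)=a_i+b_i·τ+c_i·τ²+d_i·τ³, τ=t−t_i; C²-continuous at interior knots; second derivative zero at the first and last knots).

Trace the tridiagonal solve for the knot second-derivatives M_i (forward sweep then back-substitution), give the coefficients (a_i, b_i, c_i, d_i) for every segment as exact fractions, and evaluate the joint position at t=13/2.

Δ: Δ0=-1, Δ1=2, Δ2=1/2
row 1: diag=10, rhs=18; c'=1/5, d'=9/5
row 2: denom=8−2·1/5=38/5; d'=(-9−2·9/5)/(38/5)=-63/38
back: M2=-63/38
back: M1=9/5−1/5·-63/38=81/38
M: M0=0, M1=81/38, M2=-63/38, M3=0
seg 0: a=2, c=M0/2=0, d=(M1−M0)/(6·3)=9/76, b=Δ0−h0·(2M0+M1)/6=-157/76
seg 1: a=-1, c=M1/2=81/76, d=(M2−M1)/(6·2)=-6/19, b=Δ1−h1·(2M1+M2)/6=43/38
seg 2: a=3, c=M2/2=-63/76, d=(M3−M2)/(6·2)=21/152, b=Δ2−h2·(2M2+M3)/6=61/38
t_q=13/2 → seg 2, τ=3/2; S=3+61/38·τ+-63/76·τ²+21/152·τ³=4875/1216

  seg 0: a=2 b=-157/76 c=0 d=9/76
  seg 1: a=-1 b=43/38 c=81/76 d=-6/19
  seg 2: a=3 b=61/38 c=-63/76 d=21/152
S(13/2) = 4875/1216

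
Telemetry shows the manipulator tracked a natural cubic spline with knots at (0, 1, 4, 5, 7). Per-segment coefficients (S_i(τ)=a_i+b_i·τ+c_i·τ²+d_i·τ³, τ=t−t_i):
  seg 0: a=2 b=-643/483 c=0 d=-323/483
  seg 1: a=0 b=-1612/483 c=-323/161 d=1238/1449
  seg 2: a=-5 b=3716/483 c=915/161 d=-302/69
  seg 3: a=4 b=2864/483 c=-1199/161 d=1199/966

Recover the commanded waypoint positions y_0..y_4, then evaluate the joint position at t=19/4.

y_0=2 y_1=0 y_2=-5 y_3=4 y_4=-4
S(19/4) = 475/224

y_0 = S_0(0) = a_0 = 2
y_1 = S_1(0) = a_1 = 0
y_2 = S_2(0) = a_2 = -5
y_3 = S_3(0) = a_3 = 4
y_4 = S_3(2) = -4
t_q=19/4 is in segment 2 (τ=3/4); S_2(τ)=475/224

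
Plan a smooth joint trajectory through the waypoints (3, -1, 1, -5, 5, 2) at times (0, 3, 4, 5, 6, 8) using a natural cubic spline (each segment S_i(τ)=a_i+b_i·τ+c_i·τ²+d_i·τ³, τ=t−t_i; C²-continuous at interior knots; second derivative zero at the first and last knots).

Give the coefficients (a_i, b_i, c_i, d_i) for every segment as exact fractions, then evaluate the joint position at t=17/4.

Δ: Δ0=-4/3, Δ1=2, Δ2=-6, Δ3=10, Δ4=-3/2
row 1: diag=8, rhs=20; c'=1/8, d'=5/2
row 2: denom=4−1·1/8=31/8; d'=(-48−1·5/2)/(31/8)=-404/31
row 3: denom=4−1·8/31=116/31; d'=(96−1·-404/31)/(116/31)=845/29
row 4: denom=6−1·31/116=665/116; d'=(-69−1·845/29)/(665/116)=-11384/665
back: M4=-11384/665
back: M3=845/29−31/116·-11384/665=22419/665
back: M2=-404/31−8/31·22419/665=-14452/665
back: M1=5/2−1/8·-14452/665=3469/665
M: M0=0, M1=3469/665, M2=-14452/665, M3=22419/665, M4=-11384/665, M5=0
seg 0: a=3, c=M0/2=0, d=(M1−M0)/(6·3)=3469/11970, b=Δ0−h0·(2M0+M1)/6=-15727/3990
seg 1: a=-1, c=M1/2=3469/1330, d=(M2−M1)/(6·1)=-17921/3990, b=Δ1−h1·(2M1+M2)/6=7747/1995
seg 2: a=1, c=M2/2=-7226/665, d=(M3−M2)/(6·1)=36871/3990, b=Δ2−h2·(2M2+M3)/6=-3491/798
seg 3: a=-5, c=M3/2=22419/1330, d=(M4−M3)/(6·1)=-4829/570, b=Δ3−h3·(2M3+M4)/6=3223/1995
seg 4: a=5, c=M4/2=-5692/665, d=(M5−M4)/(6·2)=2846/1995, b=Δ4−h4·(2M4+M5)/6=39551/3990
t_q=17/4 → seg 2, τ=1/4; S=1+-3491/798·τ+-7226/665·τ²+36871/3990·τ³=-53491/85120

  seg 0: a=3 b=-15727/3990 c=0 d=3469/11970
  seg 1: a=-1 b=7747/1995 c=3469/1330 d=-17921/3990
  seg 2: a=1 b=-3491/798 c=-7226/665 d=36871/3990
  seg 3: a=-5 b=3223/1995 c=22419/1330 d=-4829/570
  seg 4: a=5 b=39551/3990 c=-5692/665 d=2846/1995
S(17/4) = -53491/85120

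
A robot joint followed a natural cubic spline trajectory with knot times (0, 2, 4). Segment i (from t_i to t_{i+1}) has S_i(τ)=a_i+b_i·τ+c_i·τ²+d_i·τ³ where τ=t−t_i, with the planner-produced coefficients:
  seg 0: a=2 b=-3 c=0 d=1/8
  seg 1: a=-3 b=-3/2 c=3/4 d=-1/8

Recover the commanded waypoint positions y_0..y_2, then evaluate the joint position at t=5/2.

y_0 = S_0(0) = a_0 = 2
y_1 = S_1(0) = a_1 = -3
y_2 = S_1(2) = -4
t_q=5/2 is in segment 1 (τ=1/2); S_1(τ)=-229/64

y_0=2 y_1=-3 y_2=-4
S(5/2) = -229/64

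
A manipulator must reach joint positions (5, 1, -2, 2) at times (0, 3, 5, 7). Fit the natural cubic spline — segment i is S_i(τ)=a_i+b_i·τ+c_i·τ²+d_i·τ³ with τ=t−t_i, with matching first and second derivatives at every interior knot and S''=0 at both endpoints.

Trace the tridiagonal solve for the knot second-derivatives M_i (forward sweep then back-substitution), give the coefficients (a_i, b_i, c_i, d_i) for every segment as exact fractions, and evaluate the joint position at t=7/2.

  seg 0: a=5 b=-229/228 c=0 d=-25/684
  seg 1: a=1 b=-227/114 c=-25/76 d=131/456
  seg 2: a=-2 b=8/57 c=53/38 d=-53/228
S(7/2) = -51/1216

Δ: Δ0=-4/3, Δ1=-3/2, Δ2=2
row 1: diag=10, rhs=-1; c'=1/5, d'=-1/10
row 2: denom=8−2·1/5=38/5; d'=(21−2·-1/10)/(38/5)=53/19
back: M2=53/19
back: M1=-1/10−1/5·53/19=-25/38
M: M0=0, M1=-25/38, M2=53/19, M3=0
seg 0: a=5, c=M0/2=0, d=(M1−M0)/(6·3)=-25/684, b=Δ0−h0·(2M0+M1)/6=-229/228
seg 1: a=1, c=M1/2=-25/76, d=(M2−M1)/(6·2)=131/456, b=Δ1−h1·(2M1+M2)/6=-227/114
seg 2: a=-2, c=M2/2=53/38, d=(M3−M2)/(6·2)=-53/228, b=Δ2−h2·(2M2+M3)/6=8/57
t_q=7/2 → seg 1, τ=1/2; S=1+-227/114·τ+-25/76·τ²+131/456·τ³=-51/1216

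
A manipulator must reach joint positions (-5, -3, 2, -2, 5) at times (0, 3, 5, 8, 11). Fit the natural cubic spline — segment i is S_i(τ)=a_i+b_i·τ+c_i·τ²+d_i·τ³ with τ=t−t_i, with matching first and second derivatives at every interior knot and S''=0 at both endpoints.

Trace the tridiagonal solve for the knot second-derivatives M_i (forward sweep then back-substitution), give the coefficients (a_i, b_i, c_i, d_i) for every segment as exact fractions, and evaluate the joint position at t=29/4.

  seg 0: a=-5 b=-163/708 c=0 d=635/6372
  seg 1: a=-3 b=871/354 c=635/708 d=-207/472
  seg 2: a=2 b=139/177 c=-307/177 d=182/531
  seg 3: a=-2 b=-65/177 c=239/177 d=-239/1593
S(29/4) = -2095/1888

Δ: Δ0=2/3, Δ1=5/2, Δ2=-4/3, Δ3=7/3
row 1: diag=10, rhs=11; c'=1/5, d'=11/10
row 2: denom=10−2·1/5=48/5; d'=(-23−2·11/10)/(48/5)=-21/8
row 3: denom=12−3·5/16=177/16; d'=(22−3·-21/8)/(177/16)=478/177
back: M3=478/177
back: M2=-21/8−5/16·478/177=-614/177
back: M1=11/10−1/5·-614/177=635/354
M: M0=0, M1=635/354, M2=-614/177, M3=478/177, M4=0
seg 0: a=-5, c=M0/2=0, d=(M1−M0)/(6·3)=635/6372, b=Δ0−h0·(2M0+M1)/6=-163/708
seg 1: a=-3, c=M1/2=635/708, d=(M2−M1)/(6·2)=-207/472, b=Δ1−h1·(2M1+M2)/6=871/354
seg 2: a=2, c=M2/2=-307/177, d=(M3−M2)/(6·3)=182/531, b=Δ2−h2·(2M2+M3)/6=139/177
seg 3: a=-2, c=M3/2=239/177, d=(M4−M3)/(6·3)=-239/1593, b=Δ3−h3·(2M3+M4)/6=-65/177
t_q=29/4 → seg 2, τ=9/4; S=2+139/177·τ+-307/177·τ²+182/531·τ³=-2095/1888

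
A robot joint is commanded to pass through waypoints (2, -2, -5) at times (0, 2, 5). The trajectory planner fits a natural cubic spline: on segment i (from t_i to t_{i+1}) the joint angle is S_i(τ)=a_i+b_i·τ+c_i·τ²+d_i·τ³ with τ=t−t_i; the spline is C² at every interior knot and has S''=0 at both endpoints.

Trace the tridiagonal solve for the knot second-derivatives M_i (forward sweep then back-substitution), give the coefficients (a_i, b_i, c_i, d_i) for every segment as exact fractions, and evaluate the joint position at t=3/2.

  seg 0: a=2 b=-11/5 c=0 d=1/20
  seg 1: a=-2 b=-8/5 c=3/10 d=-1/30
S(3/2) = -181/160

Δ: Δ0=-2, Δ1=-1
row 1: diag=10, rhs=6; c'=3/10, d'=3/5
back: M1=3/5
M: M0=0, M1=3/5, M2=0
seg 0: a=2, c=M0/2=0, d=(M1−M0)/(6·2)=1/20, b=Δ0−h0·(2M0+M1)/6=-11/5
seg 1: a=-2, c=M1/2=3/10, d=(M2−M1)/(6·3)=-1/30, b=Δ1−h1·(2M1+M2)/6=-8/5
t_q=3/2 → seg 0, τ=3/2; S=2+-11/5·τ+0·τ²+1/20·τ³=-181/160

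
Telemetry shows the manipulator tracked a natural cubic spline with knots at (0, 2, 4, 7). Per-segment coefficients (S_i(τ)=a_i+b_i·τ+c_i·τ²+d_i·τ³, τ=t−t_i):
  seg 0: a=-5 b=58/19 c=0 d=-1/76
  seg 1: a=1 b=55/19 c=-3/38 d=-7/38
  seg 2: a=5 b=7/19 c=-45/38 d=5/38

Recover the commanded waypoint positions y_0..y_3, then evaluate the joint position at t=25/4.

y_0 = S_0(0) = a_0 = -5
y_1 = S_1(0) = a_1 = 1
y_2 = S_2(0) = a_2 = 5
y_3 = S_2(3) = -1
t_q=25/4 is in segment 2 (τ=9/4); S_2(τ)=3241/2432

y_0=-5 y_1=1 y_2=5 y_3=-1
S(25/4) = 3241/2432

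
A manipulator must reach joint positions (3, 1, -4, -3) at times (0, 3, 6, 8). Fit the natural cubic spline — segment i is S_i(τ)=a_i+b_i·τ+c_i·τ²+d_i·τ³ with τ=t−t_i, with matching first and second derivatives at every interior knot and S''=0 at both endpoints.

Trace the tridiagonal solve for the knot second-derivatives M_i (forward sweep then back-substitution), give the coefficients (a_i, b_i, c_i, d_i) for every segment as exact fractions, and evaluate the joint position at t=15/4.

Δ: Δ0=-2/3, Δ1=-5/3, Δ2=1/2
row 1: diag=12, rhs=-6; c'=1/4, d'=-1/2
row 2: denom=10−3·1/4=37/4; d'=(13−3·-1/2)/(37/4)=58/37
back: M2=58/37
back: M1=-1/2−1/4·58/37=-33/37
M: M0=0, M1=-33/37, M2=58/37, M3=0
seg 0: a=3, c=M0/2=0, d=(M1−M0)/(6·3)=-11/222, b=Δ0−h0·(2M0+M1)/6=-49/222
seg 1: a=1, c=M1/2=-33/74, d=(M2−M1)/(6·3)=91/666, b=Δ1−h1·(2M1+M2)/6=-173/111
seg 2: a=-4, c=M2/2=29/37, d=(M3−M2)/(6·2)=-29/222, b=Δ2−h2·(2M2+M3)/6=-121/222
t_q=15/4 → seg 1, τ=3/4; S=1+-173/111·τ+-33/74·τ²+91/666·τ³=-1715/4736

  seg 0: a=3 b=-49/222 c=0 d=-11/222
  seg 1: a=1 b=-173/111 c=-33/74 d=91/666
  seg 2: a=-4 b=-121/222 c=29/37 d=-29/222
S(15/4) = -1715/4736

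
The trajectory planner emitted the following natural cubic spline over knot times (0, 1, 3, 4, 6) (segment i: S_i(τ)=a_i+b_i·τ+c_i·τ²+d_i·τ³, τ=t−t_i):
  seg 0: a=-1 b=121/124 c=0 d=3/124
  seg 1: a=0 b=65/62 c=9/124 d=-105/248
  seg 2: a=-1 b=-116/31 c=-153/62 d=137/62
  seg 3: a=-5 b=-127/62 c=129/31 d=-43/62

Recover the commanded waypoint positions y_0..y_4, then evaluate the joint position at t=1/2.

y_0=-1 y_1=0 y_2=-1 y_3=-5 y_4=2
S(1/2) = -505/992

y_0 = S_0(0) = a_0 = -1
y_1 = S_1(0) = a_1 = 0
y_2 = S_2(0) = a_2 = -1
y_3 = S_3(0) = a_3 = -5
y_4 = S_3(2) = 2
t_q=1/2 is in segment 0 (τ=1/2); S_0(τ)=-505/992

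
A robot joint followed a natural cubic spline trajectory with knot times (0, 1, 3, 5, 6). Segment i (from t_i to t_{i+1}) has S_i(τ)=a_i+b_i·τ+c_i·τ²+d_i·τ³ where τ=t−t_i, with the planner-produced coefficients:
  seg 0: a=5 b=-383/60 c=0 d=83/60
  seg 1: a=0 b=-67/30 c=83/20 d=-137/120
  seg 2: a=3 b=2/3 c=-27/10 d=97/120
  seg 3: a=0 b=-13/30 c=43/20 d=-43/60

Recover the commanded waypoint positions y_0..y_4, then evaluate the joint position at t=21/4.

y_0=5 y_1=0 y_2=3 y_3=0 y_4=1
S(21/4) = 19/1280

y_0 = S_0(0) = a_0 = 5
y_1 = S_1(0) = a_1 = 0
y_2 = S_2(0) = a_2 = 3
y_3 = S_3(0) = a_3 = 0
y_4 = S_3(1) = 1
t_q=21/4 is in segment 3 (τ=1/4); S_3(τ)=19/1280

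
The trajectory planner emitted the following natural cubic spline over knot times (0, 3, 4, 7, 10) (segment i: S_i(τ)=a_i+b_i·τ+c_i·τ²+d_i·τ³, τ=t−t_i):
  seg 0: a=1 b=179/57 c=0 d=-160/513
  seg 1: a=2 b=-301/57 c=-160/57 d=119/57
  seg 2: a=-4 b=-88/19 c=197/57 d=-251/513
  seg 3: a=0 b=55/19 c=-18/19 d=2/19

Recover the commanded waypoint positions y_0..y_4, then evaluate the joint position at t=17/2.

y_0=1 y_1=2 y_2=-4 y_3=0 y_4=3
S(17/2) = 195/76

y_0 = S_0(0) = a_0 = 1
y_1 = S_1(0) = a_1 = 2
y_2 = S_2(0) = a_2 = -4
y_3 = S_3(0) = a_3 = 0
y_4 = S_3(3) = 3
t_q=17/2 is in segment 3 (τ=3/2); S_3(τ)=195/76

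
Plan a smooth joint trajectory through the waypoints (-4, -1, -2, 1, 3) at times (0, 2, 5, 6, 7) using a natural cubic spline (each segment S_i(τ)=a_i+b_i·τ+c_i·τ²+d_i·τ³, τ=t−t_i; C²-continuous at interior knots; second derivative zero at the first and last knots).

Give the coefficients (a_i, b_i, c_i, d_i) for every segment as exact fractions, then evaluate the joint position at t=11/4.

Δ: Δ0=3/2, Δ1=-1/3, Δ2=3, Δ3=2
row 1: diag=10, rhs=-11; c'=3/10, d'=-11/10
row 2: denom=8−3·3/10=71/10; d'=(20−3·-11/10)/(71/10)=233/71
row 3: denom=4−1·10/71=274/71; d'=(-6−1·233/71)/(274/71)=-659/274
back: M3=-659/274
back: M2=233/71−10/71·-659/274=496/137
back: M1=-11/10−3/10·496/137=-599/274
M: M0=0, M1=-599/274, M2=496/137, M3=-659/274, M4=0
seg 0: a=-4, c=M0/2=0, d=(M1−M0)/(6·2)=-599/3288, b=Δ0−h0·(2M0+M1)/6=916/411
seg 1: a=-1, c=M1/2=-599/548, d=(M2−M1)/(6·3)=1591/4932, b=Δ1−h1·(2M1+M2)/6=35/822
seg 2: a=-2, c=M2/2=248/137, d=(M3−M2)/(6·1)=-1651/1644, b=Δ2−h2·(2M2+M3)/6=3607/1644
seg 3: a=1, c=M3/2=-659/548, d=(M4−M3)/(6·1)=659/1644, b=Δ3−h3·(2M3+M4)/6=2303/822
t_q=11/4 → seg 1, τ=3/4; S=-1+35/822·τ+-599/548·τ²+1591/4932·τ³=-50743/35072

  seg 0: a=-4 b=916/411 c=0 d=-599/3288
  seg 1: a=-1 b=35/822 c=-599/548 d=1591/4932
  seg 2: a=-2 b=3607/1644 c=248/137 d=-1651/1644
  seg 3: a=1 b=2303/822 c=-659/548 d=659/1644
S(11/4) = -50743/35072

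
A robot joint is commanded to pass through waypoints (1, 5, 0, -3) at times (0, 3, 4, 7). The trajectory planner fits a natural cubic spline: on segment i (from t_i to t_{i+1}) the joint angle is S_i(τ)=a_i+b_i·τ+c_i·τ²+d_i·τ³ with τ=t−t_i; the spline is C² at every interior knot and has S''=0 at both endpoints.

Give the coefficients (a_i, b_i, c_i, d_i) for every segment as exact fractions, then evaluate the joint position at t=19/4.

  seg 0: a=1 b=248/63 c=0 d=-164/567
  seg 1: a=5 b=-244/63 c=-164/63 d=31/21
  seg 2: a=0 b=-293/63 c=115/63 d=-115/567
S(19/4) = -163/64

Δ: Δ0=4/3, Δ1=-5, Δ2=-1
row 1: diag=8, rhs=-38; c'=1/8, d'=-19/4
row 2: denom=8−1·1/8=63/8; d'=(24−1·-19/4)/(63/8)=230/63
back: M2=230/63
back: M1=-19/4−1/8·230/63=-328/63
M: M0=0, M1=-328/63, M2=230/63, M3=0
seg 0: a=1, c=M0/2=0, d=(M1−M0)/(6·3)=-164/567, b=Δ0−h0·(2M0+M1)/6=248/63
seg 1: a=5, c=M1/2=-164/63, d=(M2−M1)/(6·1)=31/21, b=Δ1−h1·(2M1+M2)/6=-244/63
seg 2: a=0, c=M2/2=115/63, d=(M3−M2)/(6·3)=-115/567, b=Δ2−h2·(2M2+M3)/6=-293/63
t_q=19/4 → seg 2, τ=3/4; S=0+-293/63·τ+115/63·τ²+-115/567·τ³=-163/64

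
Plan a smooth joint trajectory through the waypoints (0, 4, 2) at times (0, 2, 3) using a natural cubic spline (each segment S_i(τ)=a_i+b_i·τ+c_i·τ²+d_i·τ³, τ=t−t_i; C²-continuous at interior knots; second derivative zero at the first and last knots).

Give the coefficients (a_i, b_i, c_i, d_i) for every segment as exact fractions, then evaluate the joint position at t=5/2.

  seg 0: a=0 b=10/3 c=0 d=-1/3
  seg 1: a=4 b=-2/3 c=-2 d=2/3
S(5/2) = 13/4

Δ: Δ0=2, Δ1=-2
row 1: diag=6, rhs=-24; c'=1/6, d'=-4
back: M1=-4
M: M0=0, M1=-4, M2=0
seg 0: a=0, c=M0/2=0, d=(M1−M0)/(6·2)=-1/3, b=Δ0−h0·(2M0+M1)/6=10/3
seg 1: a=4, c=M1/2=-2, d=(M2−M1)/(6·1)=2/3, b=Δ1−h1·(2M1+M2)/6=-2/3
t_q=5/2 → seg 1, τ=1/2; S=4+-2/3·τ+-2·τ²+2/3·τ³=13/4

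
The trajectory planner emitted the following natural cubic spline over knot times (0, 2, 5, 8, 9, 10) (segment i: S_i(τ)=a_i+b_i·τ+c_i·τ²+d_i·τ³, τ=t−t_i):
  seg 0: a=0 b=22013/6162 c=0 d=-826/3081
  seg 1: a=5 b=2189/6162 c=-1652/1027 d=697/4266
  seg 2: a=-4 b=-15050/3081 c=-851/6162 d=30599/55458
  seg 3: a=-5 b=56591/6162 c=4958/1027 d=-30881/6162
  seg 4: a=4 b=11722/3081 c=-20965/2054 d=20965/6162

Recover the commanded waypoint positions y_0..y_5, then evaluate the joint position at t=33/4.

y_0 = S_0(0) = a_0 = 0
y_1 = S_1(0) = a_1 = 5
y_2 = S_2(0) = a_2 = -4
y_3 = S_3(0) = a_3 = -5
y_4 = S_4(0) = a_4 = 4
y_5 = S_4(1) = 1
t_q=33/4 is in segment 3 (τ=1/4); S_3(τ)=-326091/131456

y_0=0 y_1=5 y_2=-4 y_3=-5 y_4=4 y_5=1
S(33/4) = -326091/131456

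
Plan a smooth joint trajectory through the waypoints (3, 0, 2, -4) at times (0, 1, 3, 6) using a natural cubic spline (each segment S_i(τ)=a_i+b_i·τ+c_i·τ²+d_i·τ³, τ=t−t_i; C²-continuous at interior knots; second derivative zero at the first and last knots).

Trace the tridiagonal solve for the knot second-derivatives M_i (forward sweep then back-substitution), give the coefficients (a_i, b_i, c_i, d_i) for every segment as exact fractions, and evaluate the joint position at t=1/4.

  seg 0: a=3 b=-107/28 c=0 d=23/28
  seg 1: a=0 b=-19/14 c=69/28 d=-9/14
  seg 2: a=2 b=11/14 c=-39/28 d=13/84
S(1/4) = 3687/1792

Δ: Δ0=-3, Δ1=1, Δ2=-2
row 1: diag=6, rhs=24; c'=1/3, d'=4
row 2: denom=10−2·1/3=28/3; d'=(-18−2·4)/(28/3)=-39/14
back: M2=-39/14
back: M1=4−1/3·-39/14=69/14
M: M0=0, M1=69/14, M2=-39/14, M3=0
seg 0: a=3, c=M0/2=0, d=(M1−M0)/(6·1)=23/28, b=Δ0−h0·(2M0+M1)/6=-107/28
seg 1: a=0, c=M1/2=69/28, d=(M2−M1)/(6·2)=-9/14, b=Δ1−h1·(2M1+M2)/6=-19/14
seg 2: a=2, c=M2/2=-39/28, d=(M3−M2)/(6·3)=13/84, b=Δ2−h2·(2M2+M3)/6=11/14
t_q=1/4 → seg 0, τ=1/4; S=3+-107/28·τ+0·τ²+23/28·τ³=3687/1792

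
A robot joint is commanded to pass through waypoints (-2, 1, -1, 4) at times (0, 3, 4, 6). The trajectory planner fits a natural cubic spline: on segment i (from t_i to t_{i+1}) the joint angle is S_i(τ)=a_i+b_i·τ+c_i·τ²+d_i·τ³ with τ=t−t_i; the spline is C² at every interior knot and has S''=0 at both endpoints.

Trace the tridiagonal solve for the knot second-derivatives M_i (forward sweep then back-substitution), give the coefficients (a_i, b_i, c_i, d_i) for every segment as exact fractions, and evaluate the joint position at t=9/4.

Δ: Δ0=1, Δ1=-2, Δ2=5/2
row 1: diag=8, rhs=-18; c'=1/8, d'=-9/4
row 2: denom=6−1·1/8=47/8; d'=(27−1·-9/4)/(47/8)=234/47
back: M2=234/47
back: M1=-9/4−1/8·234/47=-135/47
M: M0=0, M1=-135/47, M2=234/47, M3=0
seg 0: a=-2, c=M0/2=0, d=(M1−M0)/(6·3)=-15/94, b=Δ0−h0·(2M0+M1)/6=229/94
seg 1: a=1, c=M1/2=-135/94, d=(M2−M1)/(6·1)=123/94, b=Δ1−h1·(2M1+M2)/6=-88/47
seg 2: a=-1, c=M2/2=117/47, d=(M3−M2)/(6·2)=-39/94, b=Δ2−h2·(2M2+M3)/6=-77/94
t_q=9/4 → seg 0, τ=9/4; S=-2+229/94·τ+0·τ²+-15/94·τ³=10009/6016

  seg 0: a=-2 b=229/94 c=0 d=-15/94
  seg 1: a=1 b=-88/47 c=-135/94 d=123/94
  seg 2: a=-1 b=-77/94 c=117/47 d=-39/94
S(9/4) = 10009/6016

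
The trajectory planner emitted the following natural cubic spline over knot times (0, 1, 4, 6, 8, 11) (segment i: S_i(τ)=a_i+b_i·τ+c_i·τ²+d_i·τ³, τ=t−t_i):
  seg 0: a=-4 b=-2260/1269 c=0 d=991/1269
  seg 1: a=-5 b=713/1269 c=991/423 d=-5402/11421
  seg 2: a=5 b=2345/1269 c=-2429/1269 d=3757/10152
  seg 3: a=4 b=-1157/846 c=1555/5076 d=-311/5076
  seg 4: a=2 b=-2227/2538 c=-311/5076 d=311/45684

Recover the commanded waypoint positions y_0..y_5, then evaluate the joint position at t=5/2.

y_0=-4 y_1=-5 y_2=5 y_3=4 y_4=2 y_5=-1
S(5/2) = -68/141

y_0 = S_0(0) = a_0 = -4
y_1 = S_1(0) = a_1 = -5
y_2 = S_2(0) = a_2 = 5
y_3 = S_3(0) = a_3 = 4
y_4 = S_4(0) = a_4 = 2
y_5 = S_4(3) = -1
t_q=5/2 is in segment 1 (τ=3/2); S_1(τ)=-68/141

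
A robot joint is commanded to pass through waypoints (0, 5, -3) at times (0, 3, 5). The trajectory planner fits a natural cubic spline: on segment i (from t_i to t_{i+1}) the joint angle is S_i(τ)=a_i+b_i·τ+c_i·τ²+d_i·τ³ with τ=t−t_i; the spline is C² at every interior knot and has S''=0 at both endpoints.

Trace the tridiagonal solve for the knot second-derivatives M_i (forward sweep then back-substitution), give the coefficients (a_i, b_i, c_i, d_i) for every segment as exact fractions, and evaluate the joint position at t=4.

Δ: Δ0=5/3, Δ1=-4
row 1: diag=10, rhs=-34; c'=1/5, d'=-17/5
back: M1=-17/5
M: M0=0, M1=-17/5, M2=0
seg 0: a=0, c=M0/2=0, d=(M1−M0)/(6·3)=-17/90, b=Δ0−h0·(2M0+M1)/6=101/30
seg 1: a=5, c=M1/2=-17/10, d=(M2−M1)/(6·2)=17/60, b=Δ1−h1·(2M1+M2)/6=-26/15
t_q=4 → seg 1, τ=1; S=5+-26/15·τ+-17/10·τ²+17/60·τ³=37/20

  seg 0: a=0 b=101/30 c=0 d=-17/90
  seg 1: a=5 b=-26/15 c=-17/10 d=17/60
S(4) = 37/20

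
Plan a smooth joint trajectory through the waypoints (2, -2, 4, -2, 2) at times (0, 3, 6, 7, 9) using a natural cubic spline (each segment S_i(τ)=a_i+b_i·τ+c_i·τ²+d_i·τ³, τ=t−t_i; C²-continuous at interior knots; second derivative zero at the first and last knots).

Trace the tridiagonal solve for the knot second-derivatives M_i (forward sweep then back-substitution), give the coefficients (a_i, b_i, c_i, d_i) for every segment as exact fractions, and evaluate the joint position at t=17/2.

  seg 0: a=2 b=-827/255 c=0 d=487/2295
  seg 1: a=-2 b=634/255 c=487/255 d=-317/459
  seg 2: a=4 b=-1199/255 c=-366/85 d=767/255
  seg 3: a=-2 b=-1094/255 c=401/85 d=-401/510
S(17/2) = -129/272

Δ: Δ0=-4/3, Δ1=2, Δ2=-6, Δ3=2
row 1: diag=12, rhs=20; c'=1/4, d'=5/3
row 2: denom=8−3·1/4=29/4; d'=(-48−3·5/3)/(29/4)=-212/29
row 3: denom=6−1·4/29=170/29; d'=(48−1·-212/29)/(170/29)=802/85
back: M3=802/85
back: M2=-212/29−4/29·802/85=-732/85
back: M1=5/3−1/4·-732/85=974/255
M: M0=0, M1=974/255, M2=-732/85, M3=802/85, M4=0
seg 0: a=2, c=M0/2=0, d=(M1−M0)/(6·3)=487/2295, b=Δ0−h0·(2M0+M1)/6=-827/255
seg 1: a=-2, c=M1/2=487/255, d=(M2−M1)/(6·3)=-317/459, b=Δ1−h1·(2M1+M2)/6=634/255
seg 2: a=4, c=M2/2=-366/85, d=(M3−M2)/(6·1)=767/255, b=Δ2−h2·(2M2+M3)/6=-1199/255
seg 3: a=-2, c=M3/2=401/85, d=(M4−M3)/(6·2)=-401/510, b=Δ3−h3·(2M3+M4)/6=-1094/255
t_q=17/2 → seg 3, τ=3/2; S=-2+-1094/255·τ+401/85·τ²+-401/510·τ³=-129/272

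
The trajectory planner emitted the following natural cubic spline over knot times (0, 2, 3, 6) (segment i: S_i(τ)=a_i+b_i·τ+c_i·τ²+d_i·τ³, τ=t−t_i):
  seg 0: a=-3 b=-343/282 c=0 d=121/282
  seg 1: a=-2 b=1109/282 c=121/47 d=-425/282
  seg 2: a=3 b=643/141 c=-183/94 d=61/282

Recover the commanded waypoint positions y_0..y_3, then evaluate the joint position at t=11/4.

y_0=-3 y_1=-2 y_2=3 y_3=5
S(11/4) = 10599/6016

y_0 = S_0(0) = a_0 = -3
y_1 = S_1(0) = a_1 = -2
y_2 = S_2(0) = a_2 = 3
y_3 = S_2(3) = 5
t_q=11/4 is in segment 1 (τ=3/4); S_1(τ)=10599/6016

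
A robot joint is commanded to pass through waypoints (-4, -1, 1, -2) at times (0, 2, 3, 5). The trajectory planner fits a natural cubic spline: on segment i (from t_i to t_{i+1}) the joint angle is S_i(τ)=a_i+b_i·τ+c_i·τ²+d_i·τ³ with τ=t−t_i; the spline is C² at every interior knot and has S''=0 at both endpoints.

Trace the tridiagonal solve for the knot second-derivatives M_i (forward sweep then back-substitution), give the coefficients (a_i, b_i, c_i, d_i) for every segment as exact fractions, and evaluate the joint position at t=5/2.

Δ: Δ0=3/2, Δ1=2, Δ2=-3/2
row 1: diag=6, rhs=3; c'=1/6, d'=1/2
row 2: denom=6−1·1/6=35/6; d'=(-21−1·1/2)/(35/6)=-129/35
back: M2=-129/35
back: M1=1/2−1/6·-129/35=39/35
M: M0=0, M1=39/35, M2=-129/35, M3=0
seg 0: a=-4, c=M0/2=0, d=(M1−M0)/(6·2)=13/140, b=Δ0−h0·(2M0+M1)/6=79/70
seg 1: a=-1, c=M1/2=39/70, d=(M2−M1)/(6·1)=-4/5, b=Δ1−h1·(2M1+M2)/6=157/70
seg 2: a=1, c=M2/2=-129/70, d=(M3−M2)/(6·2)=43/140, b=Δ2−h2·(2M2+M3)/6=67/70
t_q=5/2 → seg 1, τ=1/2; S=-1+157/70·τ+39/70·τ²+-4/5·τ³=9/56

  seg 0: a=-4 b=79/70 c=0 d=13/140
  seg 1: a=-1 b=157/70 c=39/70 d=-4/5
  seg 2: a=1 b=67/70 c=-129/70 d=43/140
S(5/2) = 9/56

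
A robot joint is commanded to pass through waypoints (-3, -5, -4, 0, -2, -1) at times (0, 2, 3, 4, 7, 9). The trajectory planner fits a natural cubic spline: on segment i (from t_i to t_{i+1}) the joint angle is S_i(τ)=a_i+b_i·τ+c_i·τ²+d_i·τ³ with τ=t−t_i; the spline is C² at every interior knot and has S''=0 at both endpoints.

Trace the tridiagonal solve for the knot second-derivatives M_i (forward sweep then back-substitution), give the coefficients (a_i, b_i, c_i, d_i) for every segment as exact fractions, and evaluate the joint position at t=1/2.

  seg 0: a=-3 b=-6428/4719 c=0 d=1709/18876
  seg 1: a=-5 b=-1301/4719 c=1709/3146 d=6913/9438
  seg 2: a=-4 b=2581/858 c=4311/1573 d=-16505/9438
  seg 3: a=0 b=15304/4719 c=-7883/3146 d=97/242
  seg 4: a=-2 b=-9145/9438 c=1733/1573 d=-1733/9438
S(1/2) = -184721/50336

Δ: Δ0=-1, Δ1=1, Δ2=4, Δ3=-2/3, Δ4=1/2
row 1: diag=6, rhs=12; c'=1/6, d'=2
row 2: denom=4−1·1/6=23/6; d'=(18−1·2)/(23/6)=96/23
row 3: denom=8−1·6/23=178/23; d'=(-28−1·96/23)/(178/23)=-370/89
row 4: denom=10−3·69/178=1573/178; d'=(7−3·-370/89)/(1573/178)=3466/1573
back: M4=3466/1573
back: M3=-370/89−69/178·3466/1573=-7883/1573
back: M2=96/23−6/23·-7883/1573=8622/1573
back: M1=2−1/6·8622/1573=1709/1573
M: M0=0, M1=1709/1573, M2=8622/1573, M3=-7883/1573, M4=3466/1573, M5=0
seg 0: a=-3, c=M0/2=0, d=(M1−M0)/(6·2)=1709/18876, b=Δ0−h0·(2M0+M1)/6=-6428/4719
seg 1: a=-5, c=M1/2=1709/3146, d=(M2−M1)/(6·1)=6913/9438, b=Δ1−h1·(2M1+M2)/6=-1301/4719
seg 2: a=-4, c=M2/2=4311/1573, d=(M3−M2)/(6·1)=-16505/9438, b=Δ2−h2·(2M2+M3)/6=2581/858
seg 3: a=0, c=M3/2=-7883/3146, d=(M4−M3)/(6·3)=97/242, b=Δ3−h3·(2M3+M4)/6=15304/4719
seg 4: a=-2, c=M4/2=1733/1573, d=(M5−M4)/(6·2)=-1733/9438, b=Δ4−h4·(2M4+M5)/6=-9145/9438
t_q=1/2 → seg 0, τ=1/2; S=-3+-6428/4719·τ+0·τ²+1709/18876·τ³=-184721/50336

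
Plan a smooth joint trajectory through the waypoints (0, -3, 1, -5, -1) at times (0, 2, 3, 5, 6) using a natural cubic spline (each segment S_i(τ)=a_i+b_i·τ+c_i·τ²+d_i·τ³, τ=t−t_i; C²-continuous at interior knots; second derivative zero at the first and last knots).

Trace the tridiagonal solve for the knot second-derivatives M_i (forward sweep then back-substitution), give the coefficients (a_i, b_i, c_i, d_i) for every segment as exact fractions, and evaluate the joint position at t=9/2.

  seg 0: a=0 b=-743/186 c=0 d=58/93
  seg 1: a=-3 b=649/186 c=116/31 d=-601/186
  seg 2: a=1 b=119/93 c=-369/62 d=709/372
  seg 3: a=-5 b=32/93 c=170/31 d=-170/93
S(9/2) = -4007/992

Δ: Δ0=-3/2, Δ1=4, Δ2=-3, Δ3=4
row 1: diag=6, rhs=33; c'=1/6, d'=11/2
row 2: denom=6−1·1/6=35/6; d'=(-42−1·11/2)/(35/6)=-57/7
row 3: denom=6−2·12/35=186/35; d'=(42−2·-57/7)/(186/35)=340/31
back: M3=340/31
back: M2=-57/7−12/35·340/31=-369/31
back: M1=11/2−1/6·-369/31=232/31
M: M0=0, M1=232/31, M2=-369/31, M3=340/31, M4=0
seg 0: a=0, c=M0/2=0, d=(M1−M0)/(6·2)=58/93, b=Δ0−h0·(2M0+M1)/6=-743/186
seg 1: a=-3, c=M1/2=116/31, d=(M2−M1)/(6·1)=-601/186, b=Δ1−h1·(2M1+M2)/6=649/186
seg 2: a=1, c=M2/2=-369/62, d=(M3−M2)/(6·2)=709/372, b=Δ2−h2·(2M2+M3)/6=119/93
seg 3: a=-5, c=M3/2=170/31, d=(M4−M3)/(6·1)=-170/93, b=Δ3−h3·(2M3+M4)/6=32/93
t_q=9/2 → seg 2, τ=3/2; S=1+119/93·τ+-369/62·τ²+709/372·τ³=-4007/992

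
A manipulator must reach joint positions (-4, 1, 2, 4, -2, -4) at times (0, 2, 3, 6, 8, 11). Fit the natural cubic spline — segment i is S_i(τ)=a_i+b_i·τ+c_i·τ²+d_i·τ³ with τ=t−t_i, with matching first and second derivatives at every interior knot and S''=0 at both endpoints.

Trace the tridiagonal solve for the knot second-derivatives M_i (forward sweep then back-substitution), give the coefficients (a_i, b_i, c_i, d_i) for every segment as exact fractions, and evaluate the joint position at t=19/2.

Δ: Δ0=5/2, Δ1=1, Δ2=2/3, Δ3=-3, Δ4=-2/3
row 1: diag=6, rhs=-9; c'=1/6, d'=-3/2
row 2: denom=8−1·1/6=47/6; d'=(-2−1·-3/2)/(47/6)=-3/47
row 3: denom=10−3·18/47=416/47; d'=(-22−3·-3/47)/(416/47)=-1025/416
row 4: denom=10−2·47/208=993/104; d'=(14−2·-1025/416)/(993/104)=3937/1986
back: M4=3937/1986
back: M3=-1025/416−47/208·3937/1986=-5783/1986
back: M2=-3/47−18/47·-5783/1986=348/331
back: M1=-3/2−1/6·348/331=-1109/662
M: M0=0, M1=-1109/662, M2=348/331, M3=-5783/1986, M4=3937/1986, M5=0
seg 0: a=-4, c=M0/2=0, d=(M1−M0)/(6·2)=-1109/7944, b=Δ0−h0·(2M0+M1)/6=3037/993
seg 1: a=1, c=M1/2=-1109/1324, d=(M2−M1)/(6·1)=1805/3972, b=Δ1−h1·(2M1+M2)/6=2747/1986
seg 2: a=2, c=M2/2=174/331, d=(M3−M2)/(6·3)=-7871/35748, b=Δ2−h2·(2M2+M3)/6=4255/3972
seg 3: a=4, c=M3/2=-5783/3972, d=(M4−M3)/(6·2)=135/331, b=Δ3−h3·(2M3+M4)/6=-3415/1986
seg 4: a=-2, c=M4/2=3937/3972, d=(M5−M4)/(6·3)=-3937/35748, b=Δ4−h4·(2M4+M5)/6=-5261/1986
t_q=19/2 → seg 4, τ=3/2; S=-2+-5261/1986·τ+3937/3972·τ²+-3937/35748·τ³=-43587/10592

  seg 0: a=-4 b=3037/993 c=0 d=-1109/7944
  seg 1: a=1 b=2747/1986 c=-1109/1324 d=1805/3972
  seg 2: a=2 b=4255/3972 c=174/331 d=-7871/35748
  seg 3: a=4 b=-3415/1986 c=-5783/3972 d=135/331
  seg 4: a=-2 b=-5261/1986 c=3937/3972 d=-3937/35748
S(19/2) = -43587/10592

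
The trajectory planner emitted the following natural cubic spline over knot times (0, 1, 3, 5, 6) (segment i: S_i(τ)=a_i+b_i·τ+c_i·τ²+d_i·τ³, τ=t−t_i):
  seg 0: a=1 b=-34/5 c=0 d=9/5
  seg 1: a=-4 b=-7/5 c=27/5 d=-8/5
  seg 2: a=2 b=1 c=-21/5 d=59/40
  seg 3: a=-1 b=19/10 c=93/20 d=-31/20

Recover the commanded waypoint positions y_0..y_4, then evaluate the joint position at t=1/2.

y_0 = S_0(0) = a_0 = 1
y_1 = S_1(0) = a_1 = -4
y_2 = S_2(0) = a_2 = 2
y_3 = S_3(0) = a_3 = -1
y_4 = S_3(1) = 4
t_q=1/2 is in segment 0 (τ=1/2); S_0(τ)=-87/40

y_0=1 y_1=-4 y_2=2 y_3=-1 y_4=4
S(1/2) = -87/40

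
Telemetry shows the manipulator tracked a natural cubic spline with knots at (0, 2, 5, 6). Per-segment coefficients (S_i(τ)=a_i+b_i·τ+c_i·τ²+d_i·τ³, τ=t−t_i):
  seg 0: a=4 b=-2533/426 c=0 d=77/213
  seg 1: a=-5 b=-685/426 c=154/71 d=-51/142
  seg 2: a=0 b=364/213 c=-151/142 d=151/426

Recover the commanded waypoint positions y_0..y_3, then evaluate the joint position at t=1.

y_0 = S_0(0) = a_0 = 4
y_1 = S_1(0) = a_1 = -5
y_2 = S_2(0) = a_2 = 0
y_3 = S_2(1) = 1
t_q=1 is in segment 0 (τ=1); S_0(τ)=-225/142

y_0=4 y_1=-5 y_2=0 y_3=1
S(1) = -225/142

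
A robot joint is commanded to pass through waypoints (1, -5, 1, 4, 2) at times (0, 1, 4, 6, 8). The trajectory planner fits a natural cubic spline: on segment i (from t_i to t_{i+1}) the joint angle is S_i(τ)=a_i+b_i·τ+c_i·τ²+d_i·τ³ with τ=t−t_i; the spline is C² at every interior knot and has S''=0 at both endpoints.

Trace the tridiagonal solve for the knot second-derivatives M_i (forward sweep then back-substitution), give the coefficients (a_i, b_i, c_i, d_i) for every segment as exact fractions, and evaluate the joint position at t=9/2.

  seg 0: a=1 b=-3821/536 c=0 d=605/536
  seg 1: a=-5 b=-1003/268 c=1815/536 d=-263/536
  seg 2: a=1 b=1783/536 c=-69/67 d=125/2144
  seg 3: a=4 b=-25/268 c=-729/1072 d=243/2144
S(9/2) = 41389/17152

Δ: Δ0=-6, Δ1=2, Δ2=3/2, Δ3=-1
row 1: diag=8, rhs=48; c'=3/8, d'=6
row 2: denom=10−3·3/8=71/8; d'=(-3−3·6)/(71/8)=-168/71
row 3: denom=8−2·16/71=536/71; d'=(-15−2·-168/71)/(536/71)=-729/536
back: M3=-729/536
back: M2=-168/71−16/71·-729/536=-138/67
back: M1=6−3/8·-138/67=1815/268
M: M0=0, M1=1815/268, M2=-138/67, M3=-729/536, M4=0
seg 0: a=1, c=M0/2=0, d=(M1−M0)/(6·1)=605/536, b=Δ0−h0·(2M0+M1)/6=-3821/536
seg 1: a=-5, c=M1/2=1815/536, d=(M2−M1)/(6·3)=-263/536, b=Δ1−h1·(2M1+M2)/6=-1003/268
seg 2: a=1, c=M2/2=-69/67, d=(M3−M2)/(6·2)=125/2144, b=Δ2−h2·(2M2+M3)/6=1783/536
seg 3: a=4, c=M3/2=-729/1072, d=(M4−M3)/(6·2)=243/2144, b=Δ3−h3·(2M3+M4)/6=-25/268
t_q=9/2 → seg 2, τ=1/2; S=1+1783/536·τ+-69/67·τ²+125/2144·τ³=41389/17152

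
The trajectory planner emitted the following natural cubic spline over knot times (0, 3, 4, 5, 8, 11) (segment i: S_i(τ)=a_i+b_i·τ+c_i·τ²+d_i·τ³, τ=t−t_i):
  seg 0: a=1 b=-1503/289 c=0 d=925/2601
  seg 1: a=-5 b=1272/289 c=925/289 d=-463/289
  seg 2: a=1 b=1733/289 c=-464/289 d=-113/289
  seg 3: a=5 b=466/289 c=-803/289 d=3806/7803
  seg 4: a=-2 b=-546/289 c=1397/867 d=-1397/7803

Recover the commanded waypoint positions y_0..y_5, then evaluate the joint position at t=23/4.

y_0=1 y_1=-5 y_2=1 y_3=5 y_4=-2 y_5=2
S(23/4) = 44873/9248

y_0 = S_0(0) = a_0 = 1
y_1 = S_1(0) = a_1 = -5
y_2 = S_2(0) = a_2 = 1
y_3 = S_3(0) = a_3 = 5
y_4 = S_4(0) = a_4 = -2
y_5 = S_4(3) = 2
t_q=23/4 is in segment 3 (τ=3/4); S_3(τ)=44873/9248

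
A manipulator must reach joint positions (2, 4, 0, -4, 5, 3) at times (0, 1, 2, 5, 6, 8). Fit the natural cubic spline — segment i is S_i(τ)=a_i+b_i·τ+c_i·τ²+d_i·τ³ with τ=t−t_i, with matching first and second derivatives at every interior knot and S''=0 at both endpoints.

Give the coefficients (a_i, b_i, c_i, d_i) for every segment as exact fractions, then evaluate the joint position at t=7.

Δ: Δ0=2, Δ1=-4, Δ2=-4/3, Δ3=9, Δ4=-1
row 1: diag=4, rhs=-36; c'=1/4, d'=-9
row 2: denom=8−1·1/4=31/4; d'=(16−1·-9)/(31/4)=100/31
row 3: denom=8−3·12/31=212/31; d'=(62−3·100/31)/(212/31)=811/106
row 4: denom=6−1·31/212=1241/212; d'=(-60−1·811/106)/(1241/212)=-14342/1241
back: M4=-14342/1241
back: M3=811/106−31/212·-14342/1241=11592/1241
back: M2=100/31−12/31·11592/1241=-484/1241
back: M1=-9−1/4·-484/1241=-11048/1241
M: M0=0, M1=-11048/1241, M2=-484/1241, M3=11592/1241, M4=-14342/1241, M5=0
seg 0: a=2, c=M0/2=0, d=(M1−M0)/(6·1)=-5524/3723, b=Δ0−h0·(2M0+M1)/6=12970/3723
seg 1: a=4, c=M1/2=-5524/1241, d=(M2−M1)/(6·1)=5282/3723, b=Δ1−h1·(2M1+M2)/6=-3602/3723
seg 2: a=0, c=M2/2=-242/1241, d=(M3−M2)/(6·3)=6038/11169, b=Δ2−h2·(2M2+M3)/6=-20900/3723
seg 3: a=-4, c=M3/2=5796/1241, d=(M4−M3)/(6·1)=-12967/3723, b=Δ3−h3·(2M3+M4)/6=29086/3723
seg 4: a=5, c=M4/2=-7171/1241, d=(M5−M4)/(6·2)=7171/7446, b=Δ4−h4·(2M4+M5)/6=24961/3723
t_q=7 → seg 4, τ=1; S=5+24961/3723·τ+-7171/1241·τ²+7171/7446·τ³=17099/2482

  seg 0: a=2 b=12970/3723 c=0 d=-5524/3723
  seg 1: a=4 b=-3602/3723 c=-5524/1241 d=5282/3723
  seg 2: a=0 b=-20900/3723 c=-242/1241 d=6038/11169
  seg 3: a=-4 b=29086/3723 c=5796/1241 d=-12967/3723
  seg 4: a=5 b=24961/3723 c=-7171/1241 d=7171/7446
S(7) = 17099/2482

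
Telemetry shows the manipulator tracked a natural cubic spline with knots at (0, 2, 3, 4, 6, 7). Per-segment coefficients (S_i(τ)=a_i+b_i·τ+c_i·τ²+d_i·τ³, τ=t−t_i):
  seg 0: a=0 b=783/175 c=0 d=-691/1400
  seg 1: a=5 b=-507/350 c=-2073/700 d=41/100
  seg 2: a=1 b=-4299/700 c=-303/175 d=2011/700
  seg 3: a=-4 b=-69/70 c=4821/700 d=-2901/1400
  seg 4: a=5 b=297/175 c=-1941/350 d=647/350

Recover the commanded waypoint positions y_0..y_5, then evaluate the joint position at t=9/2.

y_0 = S_0(0) = a_0 = 0
y_1 = S_1(0) = a_1 = 5
y_2 = S_2(0) = a_2 = 1
y_3 = S_3(0) = a_3 = -4
y_4 = S_4(0) = a_4 = 5
y_5 = S_4(1) = 3
t_q=9/2 is in segment 3 (τ=1/2); S_3(τ)=-33937/11200

y_0=0 y_1=5 y_2=1 y_3=-4 y_4=5 y_5=3
S(9/2) = -33937/11200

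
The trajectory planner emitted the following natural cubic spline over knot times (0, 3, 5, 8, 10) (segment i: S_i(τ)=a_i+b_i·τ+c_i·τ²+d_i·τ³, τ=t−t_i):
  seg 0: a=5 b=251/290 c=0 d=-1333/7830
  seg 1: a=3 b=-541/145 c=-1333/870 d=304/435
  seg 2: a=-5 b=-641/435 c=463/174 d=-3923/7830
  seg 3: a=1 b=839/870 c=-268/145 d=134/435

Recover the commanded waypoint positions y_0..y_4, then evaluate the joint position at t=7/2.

y_0=5 y_1=3 y_2=-5 y_3=1 y_4=-2
S(7/2) = 973/1160

y_0 = S_0(0) = a_0 = 5
y_1 = S_1(0) = a_1 = 3
y_2 = S_2(0) = a_2 = -5
y_3 = S_3(0) = a_3 = 1
y_4 = S_3(2) = -2
t_q=7/2 is in segment 1 (τ=1/2); S_1(τ)=973/1160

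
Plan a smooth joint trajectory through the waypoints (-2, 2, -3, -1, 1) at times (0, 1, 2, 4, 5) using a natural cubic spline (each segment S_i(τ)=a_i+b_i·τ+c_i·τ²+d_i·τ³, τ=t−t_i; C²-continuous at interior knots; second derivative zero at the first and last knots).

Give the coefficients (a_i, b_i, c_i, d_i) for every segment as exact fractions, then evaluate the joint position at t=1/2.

  seg 0: a=-2 b=405/61 c=0 d=-161/61
  seg 1: a=2 b=-78/61 c=-483/61 d=256/61
  seg 2: a=-3 b=-276/61 c=285/61 d=-233/244
  seg 3: a=-1 b=165/61 c=-129/122 d=43/122
S(1/2) = 483/488

Δ: Δ0=4, Δ1=-5, Δ2=1, Δ3=2
row 1: diag=4, rhs=-54; c'=1/4, d'=-27/2
row 2: denom=6−1·1/4=23/4; d'=(36−1·-27/2)/(23/4)=198/23
row 3: denom=6−2·8/23=122/23; d'=(6−2·198/23)/(122/23)=-129/61
back: M3=-129/61
back: M2=198/23−8/23·-129/61=570/61
back: M1=-27/2−1/4·570/61=-966/61
M: M0=0, M1=-966/61, M2=570/61, M3=-129/61, M4=0
seg 0: a=-2, c=M0/2=0, d=(M1−M0)/(6·1)=-161/61, b=Δ0−h0·(2M0+M1)/6=405/61
seg 1: a=2, c=M1/2=-483/61, d=(M2−M1)/(6·1)=256/61, b=Δ1−h1·(2M1+M2)/6=-78/61
seg 2: a=-3, c=M2/2=285/61, d=(M3−M2)/(6·2)=-233/244, b=Δ2−h2·(2M2+M3)/6=-276/61
seg 3: a=-1, c=M3/2=-129/122, d=(M4−M3)/(6·1)=43/122, b=Δ3−h3·(2M3+M4)/6=165/61
t_q=1/2 → seg 0, τ=1/2; S=-2+405/61·τ+0·τ²+-161/61·τ³=483/488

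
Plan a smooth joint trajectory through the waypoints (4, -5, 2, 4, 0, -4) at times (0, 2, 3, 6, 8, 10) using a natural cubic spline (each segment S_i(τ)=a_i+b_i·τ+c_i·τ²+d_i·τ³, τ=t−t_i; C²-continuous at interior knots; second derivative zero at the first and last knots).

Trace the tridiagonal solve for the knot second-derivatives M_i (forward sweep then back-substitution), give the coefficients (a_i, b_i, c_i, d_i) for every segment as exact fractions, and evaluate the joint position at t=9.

  seg 0: a=4 b=-40939/4710 c=0 d=2468/2355
  seg 1: a=-5 b=18293/4710 c=4936/785 d=-14939/4710
  seg 2: a=2 b=16354/2355 c=-5067/1570 d=1069/2826
  seg 3: a=4 b=-10393/4710 c=139/785 d=-139/3768
  seg 4: a=0 b=-4571/2355 c=-139/3140 d=139/18840
S(9) = -12421/6280

Δ: Δ0=-9/2, Δ1=7, Δ2=2/3, Δ3=-2, Δ4=-2
row 1: diag=6, rhs=69; c'=1/6, d'=23/2
row 2: denom=8−1·1/6=47/6; d'=(-38−1·23/2)/(47/6)=-297/47
row 3: denom=10−3·18/47=416/47; d'=(-16−3·-297/47)/(416/47)=139/416
row 4: denom=8−2·47/208=785/104; d'=(0−2·139/416)/(785/104)=-139/1570
back: M4=-139/1570
back: M3=139/416−47/208·-139/1570=278/785
back: M2=-297/47−18/47·278/785=-5067/785
back: M1=23/2−1/6·-5067/785=9872/785
M: M0=0, M1=9872/785, M2=-5067/785, M3=278/785, M4=-139/1570, M5=0
seg 0: a=4, c=M0/2=0, d=(M1−M0)/(6·2)=2468/2355, b=Δ0−h0·(2M0+M1)/6=-40939/4710
seg 1: a=-5, c=M1/2=4936/785, d=(M2−M1)/(6·1)=-14939/4710, b=Δ1−h1·(2M1+M2)/6=18293/4710
seg 2: a=2, c=M2/2=-5067/1570, d=(M3−M2)/(6·3)=1069/2826, b=Δ2−h2·(2M2+M3)/6=16354/2355
seg 3: a=4, c=M3/2=139/785, d=(M4−M3)/(6·2)=-139/3768, b=Δ3−h3·(2M3+M4)/6=-10393/4710
seg 4: a=0, c=M4/2=-139/3140, d=(M5−M4)/(6·2)=139/18840, b=Δ4−h4·(2M4+M5)/6=-4571/2355
t_q=9 → seg 4, τ=1; S=0+-4571/2355·τ+-139/3140·τ²+139/18840·τ³=-12421/6280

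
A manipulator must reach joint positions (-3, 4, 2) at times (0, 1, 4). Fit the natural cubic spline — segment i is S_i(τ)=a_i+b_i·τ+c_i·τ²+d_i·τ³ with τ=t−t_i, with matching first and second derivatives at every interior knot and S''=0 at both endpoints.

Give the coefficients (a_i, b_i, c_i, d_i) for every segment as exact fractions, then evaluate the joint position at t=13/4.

Δ: Δ0=7, Δ1=-2/3
row 1: diag=8, rhs=-46; c'=3/8, d'=-23/4
back: M1=-23/4
M: M0=0, M1=-23/4, M2=0
seg 0: a=-3, c=M0/2=0, d=(M1−M0)/(6·1)=-23/24, b=Δ0−h0·(2M0+M1)/6=191/24
seg 1: a=4, c=M1/2=-23/8, d=(M2−M1)/(6·3)=23/72, b=Δ1−h1·(2M1+M2)/6=61/12
t_q=13/4 → seg 1, τ=9/4; S=4+61/12·τ+-23/8·τ²+23/72·τ³=2315/512

  seg 0: a=-3 b=191/24 c=0 d=-23/24
  seg 1: a=4 b=61/12 c=-23/8 d=23/72
S(13/4) = 2315/512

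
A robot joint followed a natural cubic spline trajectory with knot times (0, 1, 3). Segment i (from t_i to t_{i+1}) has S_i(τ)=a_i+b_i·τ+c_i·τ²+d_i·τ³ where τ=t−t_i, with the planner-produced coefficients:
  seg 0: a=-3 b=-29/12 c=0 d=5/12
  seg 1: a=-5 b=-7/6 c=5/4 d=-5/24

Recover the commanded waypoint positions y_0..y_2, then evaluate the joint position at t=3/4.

y_0=-3 y_1=-5 y_2=-4
S(3/4) = -1187/256

y_0 = S_0(0) = a_0 = -3
y_1 = S_1(0) = a_1 = -5
y_2 = S_1(2) = -4
t_q=3/4 is in segment 0 (τ=3/4); S_0(τ)=-1187/256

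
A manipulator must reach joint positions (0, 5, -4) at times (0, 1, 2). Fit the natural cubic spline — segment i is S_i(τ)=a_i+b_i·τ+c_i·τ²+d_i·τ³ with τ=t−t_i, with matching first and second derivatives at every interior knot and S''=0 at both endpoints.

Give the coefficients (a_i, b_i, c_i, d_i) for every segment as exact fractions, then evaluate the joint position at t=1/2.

Δ: Δ0=5, Δ1=-9
row 1: diag=4, rhs=-84; c'=1/4, d'=-21
back: M1=-21
M: M0=0, M1=-21, M2=0
seg 0: a=0, c=M0/2=0, d=(M1−M0)/(6·1)=-7/2, b=Δ0−h0·(2M0+M1)/6=17/2
seg 1: a=5, c=M1/2=-21/2, d=(M2−M1)/(6·1)=7/2, b=Δ1−h1·(2M1+M2)/6=-2
t_q=1/2 → seg 0, τ=1/2; S=0+17/2·τ+0·τ²+-7/2·τ³=61/16

  seg 0: a=0 b=17/2 c=0 d=-7/2
  seg 1: a=5 b=-2 c=-21/2 d=7/2
S(1/2) = 61/16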